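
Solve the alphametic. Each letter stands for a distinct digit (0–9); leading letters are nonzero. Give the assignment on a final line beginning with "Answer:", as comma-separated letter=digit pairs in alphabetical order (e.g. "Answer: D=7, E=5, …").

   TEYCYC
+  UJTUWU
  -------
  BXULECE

Step 1. [col 1: C + U ≡ E (mod 10)] column 1 (C + U ≡ E (mod 10), carry-in 0) doesn't pin U yet; pick U=8 and continue. So U=8.
Step 2. [col 1: C + U ≡ E (mod 10)] C=9 is one option consistent with column 1 (C + U ≡ E (mod 10), carry-in 0) — take it. So C=9.
Step 3. [B] the sum has 7 digits but both addends have 6; that extra leading digit B is the final carry, namely 1. So B=1.
Step 4. [col 1: C + U ≡ E (mod 10)] column 1 reads C+U+carry(0)=E with C=9, U=8; with digits 1,8,9 already taken and all letters distinct, the only value for E is 7 ⇒ E=7.
Step 5. [col 2: Y + W ≡ C (mod 10)] several values work for Y in column 2 (Y + W ≡ C (mod 10), carry-in 1); try Y=5 ⇒ Y=5.
Step 6. [col 2: Y + W ≡ C (mod 10)] in column 2 we have Y+W≡C with carry-in 1; given Y=5, C=9 and digits 1,5,7,8,9 already taken and all letters distinct, that pins W to 3, so W=3.
Step 7. [col 4: Y + T ≡ L (mod 10)] T=6 is one option consistent with column 4 (Y + T ≡ L (mod 10), carry-in 1) — take it ⇒ T=6.
Step 8. [col 4: Y + T ≡ L (mod 10)] column 4 reads Y+T+carry(1)=L with Y=5, T=6; with digits 1,3,5,6,7,8,9 already taken and all letters distinct, the only value for L is 2, so L=2.
Step 9. [col 5: E + J ≡ U (mod 10)] column 5 reads E+J+carry(1)=U with E=7, U=8; with digits 1,2,3,5,6,7,8,9 already taken and all letters distinct, the only value for J is 0 ⇒ J=0.
Step 10. [col 6: T + U ≡ X (mod 10)] column 6 reads T+U+carry(0)=X with T=6, U=8; with digits 0,1,2,3,5,6,7,8,9 already taken and all letters distinct, the only value for X is 4, so X=4.

Answer: B=1, C=9, E=7, J=0, L=2, T=6, U=8, W=3, X=4, Y=5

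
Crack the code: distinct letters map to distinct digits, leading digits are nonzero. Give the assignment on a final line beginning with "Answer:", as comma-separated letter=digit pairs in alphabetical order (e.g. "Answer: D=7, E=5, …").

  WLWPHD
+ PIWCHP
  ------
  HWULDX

Step 1. [col 1: D + P ≡ X (mod 10)] no forcing yet in column 1 (carry-in 0); X=3 is free and consistent — try it, so X=3.
Step 2. [col 1: D + P ≡ X (mod 10)] no forcing yet in column 1 (carry-in 0); P=1 is free and consistent — try it. So P=1.
Step 3. [col 1: D + P ≡ X (mod 10)] column 1: given P=1, X=3, carry-in 0, and digits 1,3 already taken and all letters distinct, D+P≡X (mod 10) forces D=2. So D=2.
Step 4. [col 2: H + H ≡ D (mod 10)] column 2 reads H+H+carry(0)=D with D=2; with digits 1,2,3 already taken and all letters distinct, the only value for H is 6 ⇒ H=6.
Step 5. [col 3: P + C ≡ L (mod 10)] C=7 is one option consistent with column 3 (P + C ≡ L (mod 10), carry-in 1) — take it ⇒ C=7.
Step 6. [col 3: P + C ≡ L (mod 10)] in column 3 we have P+C≡L with carry-in 1; given P=1, C=7 and digits 1,2,3,6,7 already taken and all letters distinct, that pins L to 9 ⇒ L=9.
Step 7. [col 4: W + W ≡ U (mod 10)] several values work for U in column 4 (W + W ≡ U (mod 10), carry-in 0); try U=8, so U=8.
Step 8. [col 4: W + W ≡ U (mod 10)] from column 4 (U=8, carry-in 0, digits 1,2,3,6,7,8,9 already taken and all letters distinct): W must equal 4, so W=4.
Step 9. [col 5: L + I ≡ W (mod 10)] column 5 reads L+I+carry(0)=W with L=9, W=4; with digits 1,2,3,4,6,7,8,9 already taken and all letters distinct, the only value for I is 5 ⇒ I=5.

Answer: C=7, D=2, H=6, I=5, L=9, P=1, U=8, W=4, X=3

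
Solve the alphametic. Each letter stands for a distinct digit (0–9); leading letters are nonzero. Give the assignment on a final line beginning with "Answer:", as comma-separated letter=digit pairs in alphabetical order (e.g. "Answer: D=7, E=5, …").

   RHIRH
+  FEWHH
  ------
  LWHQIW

Step 1. [L] adding two 5-digit numbers gives at most 5+1 digits, and here it does — L is that final carry and must be 1 ⇒ L=1.
Step 2. [col 1: H + H ≡ W (mod 10)] H=7 is one option consistent with column 1 (H + H ≡ W (mod 10), carry-in 0) — take it ⇒ H=7.
Step 3. [col 1: H + H ≡ W (mod 10)] column 1 reads H+H+carry(0)=W with H=7; with digits 1,7 already taken and all letters distinct, the only value for W is 4 ⇒ W=4.
Step 4. [col 2: R + H ≡ I (mod 10)] column 2 (R + H ≡ I (mod 10), carry-in 1) doesn't pin R yet; pick R=5 and continue, so R=5.
Step 5. [col 2: R + H ≡ I (mod 10)] column 2 reads R+H+carry(1)=I with R=5, H=7; with digits 1,4,5,7 already taken and all letters distinct, the only value for I is 3, so I=3.
Step 6. [col 3: I + W ≡ Q (mod 10)] in column 3 we have I+W≡Q with carry-in 1; given I=3, W=4 and digits 1,3,4,5,7 already taken and all letters distinct, that pins Q to 8. So Q=8.
Step 7. [col 4: H + E ≡ H (mod 10)] column 4: given H=7, carry-in 0, and digits 1,3,4,5,7,8 already taken and all letters distinct, H+E≡H (mod 10) forces E=0. So E=0.
Step 8. [col 5: R + F ≡ W (mod 10)] column 5 reads R+F+carry(0)=W with R=5, W=4; with digits 0,1,3,4,5,7,8 already taken and all letters distinct, the only value for F is 9. So F=9.

Answer: E=0, F=9, H=7, I=3, L=1, Q=8, R=5, W=4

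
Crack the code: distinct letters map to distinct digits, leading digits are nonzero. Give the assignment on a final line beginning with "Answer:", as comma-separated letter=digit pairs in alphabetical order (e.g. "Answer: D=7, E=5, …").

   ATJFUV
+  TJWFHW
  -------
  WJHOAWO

Step 1. [col 1: V + W ≡ O (mod 10)] O=5 is one option consistent with column 1 (V + W ≡ O (mod 10), carry-in 0) — take it, so O=5.
Step 2. [col 1: V + W ≡ O (mod 10)] V=4 is one option consistent with column 1 (V + W ≡ O (mod 10), carry-in 0) — take it ⇒ V=4.
Step 3. [col 1: V + W ≡ O (mod 10)] in column 1 we have V+W≡O with carry-in 0; given V=4, O=5 and digits 4,5 already taken and all letters distinct, that pins W to 1. So W=1.
Step 4. [col 2: U + H ≡ W (mod 10)] H=9 is one option consistent with column 2 (U + H ≡ W (mod 10), carry-in 0) — take it ⇒ H=9.
Step 5. [col 2: U + H ≡ W (mod 10)] in column 2 we have U+H≡W with carry-in 0; given H=9, W=1 and digits 1,4,5,9 already taken and all letters distinct, that pins U to 2. So U=2.
Step 6. [col 3: F + F ≡ A (mod 10)] no forcing yet in column 3 (carry-in 1); A=7 is free and consistent — try it ⇒ A=7.
Step 7. [col 3: F + F ≡ A (mod 10)] several values work for F in column 3 (F + F ≡ A (mod 10), carry-in 1); try F=8. So F=8.
Step 8. [col 4: J + W ≡ O (mod 10)] in column 4 we have J+W≡O with carry-in 1; given W=1, O=5 and digits 1,2,4,5,7,8,9 already taken and all letters distinct, that pins J to 3, so J=3.
Step 9. [col 5: T + J ≡ H (mod 10)] from column 5 (J=3, H=9, carry-in 0, digits 1,2,3,4,5,7,8,9 already taken and all letters distinct): T must equal 6, so T=6.

Answer: A=7, F=8, H=9, J=3, O=5, T=6, U=2, V=4, W=1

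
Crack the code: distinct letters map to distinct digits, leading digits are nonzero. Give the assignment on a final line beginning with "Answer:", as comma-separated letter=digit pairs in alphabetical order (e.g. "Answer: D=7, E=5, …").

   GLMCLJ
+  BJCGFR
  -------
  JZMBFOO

Step 1. [col 1: J + R ≡ O (mod 10)] column 1 (J + R ≡ O (mod 10), carry-in 0) doesn't pin J yet; pick J=1 and continue ⇒ J=1.
Step 2. [col 1: J + R ≡ O (mod 10)] R=2 is one option consistent with column 1 (J + R ≡ O (mod 10), carry-in 0) — take it, so R=2.
Step 3. [col 1: J + R ≡ O (mod 10)] column 1 reads J+R+carry(0)=O with J=1, R=2; with digits 1,2 already taken and all letters distinct, the only value for O is 3. So O=3.
Step 4. [col 2: L + F ≡ O (mod 10)] several values work for F in column 2 (L + F ≡ O (mod 10), carry-in 0); try F=4 ⇒ F=4.
Step 5. [col 2: L + F ≡ O (mod 10)] column 2 reads L+F+carry(0)=O with F=4, O=3; with digits 1,2,3,4 already taken and all letters distinct, the only value for L is 9 ⇒ L=9.
Step 6. [col 3: C + G ≡ F (mod 10)] several values work for G in column 3 (C + G ≡ F (mod 10), carry-in 1); try G=6, so G=6.
Step 7. [col 3: C + G ≡ F (mod 10)] column 3: given G=6, F=4, carry-in 1, and digits 1,2,3,4,6,9 already taken and all letters distinct, C+G≡F (mod 10) forces C=7. So C=7.
Step 8. [col 4: M + C ≡ B (mod 10)] in column 4 we have M+C≡B with carry-in 1; given C=7 and digits 1,2,3,4,6,7,9 already taken and all letters distinct, that pins M to 0. So M=0.
Step 9. [col 4: M + C ≡ B (mod 10)] from column 4 (M=0, C=7, carry-in 1, digits 0,1,2,3,4,6,7,9 already taken and all letters distinct): B must equal 8 ⇒ B=8.
Step 10. [col 6: G + B ≡ Z (mod 10)] column 6 reads G+B+carry(1)=Z with G=6, B=8; with digits 0,1,2,3,4,6,7,8,9 already taken and all letters distinct, the only value for Z is 5. So Z=5.

Answer: B=8, C=7, F=4, G=6, J=1, L=9, M=0, O=3, R=2, Z=5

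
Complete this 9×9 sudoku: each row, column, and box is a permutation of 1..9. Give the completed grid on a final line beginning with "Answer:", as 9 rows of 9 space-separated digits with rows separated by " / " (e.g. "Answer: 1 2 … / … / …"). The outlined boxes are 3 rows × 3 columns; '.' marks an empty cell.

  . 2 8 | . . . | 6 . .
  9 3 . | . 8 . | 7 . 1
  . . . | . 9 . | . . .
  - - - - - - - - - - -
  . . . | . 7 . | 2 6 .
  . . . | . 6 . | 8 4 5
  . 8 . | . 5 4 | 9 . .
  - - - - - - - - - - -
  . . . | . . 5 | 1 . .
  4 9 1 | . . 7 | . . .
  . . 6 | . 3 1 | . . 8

Step 1. [r4c9∈{3}] nothing but 3 survives at r4c9, so r4c9=3.
Step 2. [r7c2∈{7}] only 7 remains possible at r7c2, so r7c2=7.
Step 3. [r8c5∈{2}] only 2 remains possible at r8c5. So r8c5=2.
Step 4. [r5c2∈{1}] only 1 remains possible at r5c2. So r5c2=1.
Step 5. [r1c6∈{3}] r1c6's peers cover all but 3, so r1c6=3.
Step 6. [r4c1∈{5}] only 5 remains possible at r4c1 ⇒ r4c1=5.
Step 7. [r9c1∈{2}] only 2 remains possible at r9c1. So r9c1=2.
Step 8. [r4c4∈{1,8,9}] row 4 places 1 nowhere but r4c4 ⇒ r4c4=1.
Step 9. [r3c2∈{4,5,6}] in col 2, 6 fits only at r3c2 ⇒ r3c2=6.
Step 10. [r3c6∈{2}] r3c6's peers cover all but 2 ⇒ r3c6=2.
Step 11. [r3c9∈{4}] r3c9 has the single candidate 4. So r3c9=4.
Step 12. [r7c3∈{3}] r7c3 has the single candidate 3. So r7c3=3.
Step 13. [r9c8∈{5,7,9}] in row 9, 7 fits only at r9c8. So r9c8=7.
Step 14. [r7c9∈{2,6,9}] in col 9, 2 fits only at r7c9. So r7c9=2.
Step 15. [r7c4∈{4,6,8,9}] r7c4 is the only open cell in row 7 admitting 6. So r7c4=6.
Step 16. [r5c6∈{9}] r5c6 is down to just 9. So r5c6=9.
Step 17. [r2c3∈{4,5}] 4 has one home in box 1: r2c3, so r2c3=4.
Step 18. [r3c3∈{5,7}] across col 3, 5 lands solely at r3c3. So r3c3=5.
Step 19. [r7c5∈{4}] r7c5 is down to just 4 ⇒ r7c5=4.
Step 20. [r6c1∈{3,6,7}] 6 has one home in row 6: r6c1 ⇒ r6c1=6.
Step 21. [r2c4∈{5}] r2c4's peers cover all but 5 ⇒ r2c4=5.
Step 22. [r3c4∈{7}] r3c4 is down to just 7, so r3c4=7.
Step 23. [r5c1∈{3,7}] 3 has one home in col 1: r5c1, so r5c1=3.
Step 24. [r5c4∈{2}] nothing but 2 survives at r5c4, so r5c4=2.
Step 25. [r3c7∈{3}] r3c7 is down to just 3, so r3c7=3.
Step 26. [r1c8∈{5,9}] r1c8 is the only open cell in row 1 admitting 5, so r1c8=5.
Step 27. [r3c1∈{1}] r3c1's peers cover all but 1 ⇒ r3c1=1.
Step 28. [r9c2∈{5}] r9c2 is down to just 5, so r9c2=5.
Step 29. [r5c3∈{7}] r5c3's peers cover all but 7. So r5c3=7.
Step 30. [r1c5∈{1}] only 1 remains possible at r1c5, so r1c5=1.
Step 31. [r2c8∈{2}] r2c8's peers cover all but 2, so r2c8=2.
Step 32. [r4c2∈{4}] r4c2 has the single candidate 4 ⇒ r4c2=4.
Step 33. [r6c8∈{1}] r6c8 has the single candidate 1. So r6c8=1.
Step 34. [r3c8∈{8}] r3c8's peers cover all but 8, so r3c8=8.
Step 35. [r2c6∈{6}] r2c6's peers cover all but 6. So r2c6=6.
Step 36. [r8c9∈{6}] r8c9 is down to just 6 ⇒ r8c9=6.
Step 37. [r7c1∈{8}] only 8 remains possible at r7c1. So r7c1=8.
Step 38. [r7c8∈{9}] r7c8's peers cover all but 9 ⇒ r7c8=9.
Step 39. [r4c6∈{8}] r4c6 has the single candidate 8. So r4c6=8.
Step 40. [r6c3∈{2}] r6c3 has the single candidate 2, so r6c3=2.
Step 41. [r1c1∈{7}] r1c1 is down to just 7. So r1c1=7.
Step 42. [r4c3∈{9}] r4c3's peers cover all but 9 ⇒ r4c3=9.
Step 43. [r8c7∈{5}] r8c7 has the single candidate 5 ⇒ r8c7=5.
Step 44. [r6c4∈{3}] r6c4 is down to just 3, so r6c4=3.
Step 45. [r1c9∈{9}] nothing but 9 survives at r1c9. So r1c9=9.
Step 46. [r8c8∈{3}] r8c8 has the single candidate 3 ⇒ r8c8=3.
Step 47. [r1c4∈{4}] r1c4's peers cover all but 4, so r1c4=4.
Step 48. [r8c4∈{8}] only 8 remains possible at r8c4, so r8c4=8.
Step 49. [r9c4∈{9}] r9c4 is down to just 9 ⇒ r9c4=9.
Step 50. [r9c7∈{4}] r9c7's peers cover all but 4, so r9c7=4.
Step 51. [r6c9∈{7}] r6c9 has the single candidate 7 ⇒ r6c9=7.

Answer: 7 2 8 4 1 3 6 5 9 / 9 3 4 5 8 6 7 2 1 / 1 6 5 7 9 2 3 8 4 / 5 4 9 1 7 8 2 6 3 / 3 1 7 2 6 9 8 4 5 / 6 8 2 3 5 4 9 1 7 / 8 7 3 6 4 5 1 9 2 / 4 9 1 8 2 7 5 3 6 / 2 5 6 9 3 1 4 7 8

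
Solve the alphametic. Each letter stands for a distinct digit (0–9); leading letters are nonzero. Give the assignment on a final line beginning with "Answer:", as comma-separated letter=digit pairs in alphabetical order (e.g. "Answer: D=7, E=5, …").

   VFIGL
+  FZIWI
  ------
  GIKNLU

Step 1. [G] the sum has 6 digits but both addends have 5; that extra leading digit G is the final carry, namely 1. So G=1.
Step 2. [col 1: L + I ≡ U (mod 10)] no forcing yet in column 1 (carry-in 0); I=5 is free and consistent — try it. So I=5.
Step 3. [col 1: L + I ≡ U (mod 10)] several values work for L in column 1 (L + I ≡ U (mod 10), carry-in 0); try L=9 ⇒ L=9.
Step 4. [col 1: L + I ≡ U (mod 10)] column 1: given L=9, I=5, carry-in 0, and digits 1,5,9 already taken and all letters distinct, L+I≡U (mod 10) forces U=4. So U=4.
Step 5. [col 2: G + W ≡ L (mod 10)] from column 2 (G=1, L=9, carry-in 1, digits 1,4,5,9 already taken and all letters distinct): W must equal 7 ⇒ W=7.
Step 6. [col 3: I + I ≡ N (mod 10)] from column 3 (I=5, carry-in 0, digits 1,4,5,7,9 already taken and all letters distinct): N must equal 0, so N=0.
Step 7. [col 4: F + Z ≡ K (mod 10)] Z=3 is one option consistent with column 4 (F + Z ≡ K (mod 10), carry-in 1) — take it, so Z=3.
Step 8. [col 4: F + Z ≡ K (mod 10)] F=8 is one option consistent with column 4 (F + Z ≡ K (mod 10), carry-in 1) — take it ⇒ F=8.
Step 9. [col 4: F + Z ≡ K (mod 10)] column 4: given F=8, Z=3, carry-in 1, and digits 0,1,3,4,5,7,8,9 already taken and all letters distinct, F+Z≡K (mod 10) forces K=2. So K=2.
Step 10. [col 5: V + F ≡ I (mod 10)] from column 5 (F=8, I=5, carry-in 1, digits 0,1,2,3,4,5,7,8,9 already taken and all letters distinct): V must equal 6 ⇒ V=6.

Answer: F=8, G=1, I=5, K=2, L=9, N=0, U=4, V=6, W=7, Z=3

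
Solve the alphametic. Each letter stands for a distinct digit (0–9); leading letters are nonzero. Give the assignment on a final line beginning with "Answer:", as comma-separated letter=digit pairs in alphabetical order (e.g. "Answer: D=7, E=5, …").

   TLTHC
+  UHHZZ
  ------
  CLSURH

Step 1. [col 1: C + Z ≡ H (mod 10)] several values work for H in column 1 (C + Z ≡ H (mod 10), carry-in 0); try H=4, so H=4.
Step 2. [col 1: C + Z ≡ H (mod 10)] several values work for C in column 1 (C + Z ≡ H (mod 10), carry-in 0); try C=1 ⇒ C=1.
Step 3. [col 1: C + Z ≡ H (mod 10)] in column 1 we have C+Z≡H with carry-in 0; given C=1, H=4 and digits 1,4 already taken and all letters distinct, that pins Z to 3 ⇒ Z=3.
Step 4. [col 2: H + Z ≡ R (mod 10)] column 2: given H=4, Z=3, carry-in 0, and digits 1,3,4 already taken and all letters distinct, H+Z≡R (mod 10) forces R=7. So R=7.
Step 5. [col 3: T + H ≡ U (mod 10)] no forcing yet in column 3 (carry-in 0); T=8 is free and consistent — try it ⇒ T=8.
Step 6. [col 3: T + H ≡ U (mod 10)] column 3: given T=8, H=4, carry-in 0, and digits 1,3,4,7,8 already taken and all letters distinct, T+H≡U (mod 10) forces U=2, so U=2.
Step 7. [col 4: L + H ≡ S (mod 10)] S=5 is one option consistent with column 4 (L + H ≡ S (mod 10), carry-in 1) — take it. So S=5.
Step 8. [col 4: L + H ≡ S (mod 10)] column 4 reads L+H+carry(1)=S with H=4, S=5; with digits 1,2,3,4,5,7,8 already taken and all letters distinct, the only value for L is 0. So L=0.

Answer: C=1, H=4, L=0, R=7, S=5, T=8, U=2, Z=3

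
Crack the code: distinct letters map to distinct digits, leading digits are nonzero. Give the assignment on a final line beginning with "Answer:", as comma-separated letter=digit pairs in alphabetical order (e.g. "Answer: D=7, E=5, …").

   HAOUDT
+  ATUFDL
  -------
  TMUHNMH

Step 1. [col 1: T + L ≡ H (mod 10)] T=1 is one option consistent with column 1 (T + L ≡ H (mod 10), carry-in 0) — take it ⇒ T=1.
Step 2. [col 1: T + L ≡ H (mod 10)] several values work for L in column 1 (T + L ≡ H (mod 10), carry-in 0); try L=8, so L=8.
Step 3. [col 1: T + L ≡ H (mod 10)] in column 1 we have T+L≡H with carry-in 0; given T=1, L=8 and digits 1,8 already taken and all letters distinct, that pins H to 9, so H=9.
Step 4. [col 2: D + D ≡ M (mod 10)] no forcing yet in column 2 (carry-in 0); D=7 is free and consistent — try it, so D=7.
Step 5. [col 2: D + D ≡ M (mod 10)] column 2: given D=7, carry-in 0, and digits 1,7,8,9 already taken and all letters distinct, D+D≡M (mod 10) forces M=4, so M=4.
Step 6. [col 3: U + F ≡ N (mod 10)] no forcing yet in column 3 (carry-in 1); U=6 is free and consistent — try it, so U=6.
Step 7. [col 3: U + F ≡ N (mod 10)] N=0 is one option consistent with column 3 (U + F ≡ N (mod 10), carry-in 1) — take it, so N=0.
Step 8. [col 3: U + F ≡ N (mod 10)] column 3 reads U+F+carry(1)=N with U=6, N=0; with digits 0,1,4,6,7,8,9 already taken and all letters distinct, the only value for F is 3. So F=3.
Step 9. [col 4: O + U ≡ H (mod 10)] in column 4 we have O+U≡H with carry-in 1; given U=6, H=9 and digits 0,1,3,4,6,7,8,9 already taken and all letters distinct, that pins O to 2 ⇒ O=2.
Step 10. [col 5: A + T ≡ U (mod 10)] column 5: given T=1, U=6, carry-in 0, and digits 0,1,2,3,4,6,7,8,9 already taken and all letters distinct, A+T≡U (mod 10) forces A=5, so A=5.

Answer: A=5, D=7, F=3, H=9, L=8, M=4, N=0, O=2, T=1, U=6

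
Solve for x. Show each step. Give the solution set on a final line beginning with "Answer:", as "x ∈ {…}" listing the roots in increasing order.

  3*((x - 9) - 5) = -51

Step 1. [3*((x - 9) - 5) = -51] leading coefficient 3: divide by 3 ⇒ div: (x - 9) - 5 = -17.
Step 2. [(x - 9) - 5 = -17] -5 is outermost — add 5 both sides, so sub: x - 9 = -12.
Step 3. [x - 9 = -12] peel the -9: add 9 from each side, so sub: x = -3.

Answer: x ∈ {-3}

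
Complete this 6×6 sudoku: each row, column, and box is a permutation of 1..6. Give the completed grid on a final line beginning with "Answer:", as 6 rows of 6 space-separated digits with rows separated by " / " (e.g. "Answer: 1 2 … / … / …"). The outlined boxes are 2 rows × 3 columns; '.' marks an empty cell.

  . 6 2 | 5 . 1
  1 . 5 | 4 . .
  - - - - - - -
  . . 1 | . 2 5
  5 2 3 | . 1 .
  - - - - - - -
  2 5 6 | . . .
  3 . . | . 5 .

Step 1. [r6c4∈{1,2,6}] in col 4, 2 fits only at r6c4 ⇒ r6c4=2.
Step 2. [r6c6∈{4,6}] 6 has one home in row 6: r6c6. So r6c6=6.
Step 3. [r1c5∈{3}] nothing but 3 survives at r1c5, so r1c5=3.
Step 4. [r3c2∈{4}] r3c2 has the single candidate 4, so r3c2=4.
Step 5. [r5c6∈{3,4}] r5c6 is the only open cell in col 6 admitting 3, so r5c6=3.
Step 6. [r4c4∈{6}] only 6 remains possible at r4c4, so r4c4=6.
Step 7. [r1c1∈{4}] only 4 remains possible at r1c1 ⇒ r1c1=4.
Step 8. [r2c6∈{2}] r2c6 has the single candidate 2 ⇒ r2c6=2.
Step 9. [r3c1∈{6}] only 6 remains possible at r3c1 ⇒ r3c1=6.
Step 10. [r5c5∈{4}] r5c5 has the single candidate 4 ⇒ r5c5=4.
Step 11. [r3c4∈{3}] r3c4 has the single candidate 3. So r3c4=3.
Step 12. [r6c3∈{4}] only 4 remains possible at r6c3 ⇒ r6c3=4.
Step 13. [r5c4∈{1}] r5c4 is down to just 1, so r5c4=1.
Step 14. [r2c5∈{6}] r2c5's peers cover all but 6, so r2c5=6.
Step 15. [r4c6∈{4}] only 4 remains possible at r4c6, so r4c6=4.
Step 16. [r2c2∈{3}] r2c2's peers cover all but 3. So r2c2=3.
Step 17. [r6c2∈{1}] r6c2 is down to just 1. So r6c2=1.

Answer: 4 6 2 5 3 1 / 1 3 5 4 6 2 / 6 4 1 3 2 5 / 5 2 3 6 1 4 / 2 5 6 1 4 3 / 3 1 4 2 5 6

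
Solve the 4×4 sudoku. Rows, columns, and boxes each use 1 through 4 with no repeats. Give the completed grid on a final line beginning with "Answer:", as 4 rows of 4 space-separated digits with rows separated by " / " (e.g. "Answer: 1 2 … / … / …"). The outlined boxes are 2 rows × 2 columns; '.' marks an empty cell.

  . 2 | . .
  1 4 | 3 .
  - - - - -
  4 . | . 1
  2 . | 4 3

Step 1. [r3c3∈{2}] r3c3 has the single candidate 2 ⇒ r3c3=2.
Step 2. [r4c2∈{1}] only 1 remains possible at r4c2. So r4c2=1.
Step 3. [r2c4∈{2}] r2c4 is down to just 2 ⇒ r2c4=2.
Step 4. [r1c4∈{4}] r1c4 has the single candidate 4 ⇒ r1c4=4.
Step 5. [r1c3∈{1}] nothing but 1 survives at r1c3 ⇒ r1c3=1.
Step 6. [r1c1∈{3}] r1c1 is down to just 3, so r1c1=3.
Step 7. [r3c2∈{3}] nothing but 3 survives at r3c2, so r3c2=3.

Answer: 3 2 1 4 / 1 4 3 2 / 4 3 2 1 / 2 1 4 3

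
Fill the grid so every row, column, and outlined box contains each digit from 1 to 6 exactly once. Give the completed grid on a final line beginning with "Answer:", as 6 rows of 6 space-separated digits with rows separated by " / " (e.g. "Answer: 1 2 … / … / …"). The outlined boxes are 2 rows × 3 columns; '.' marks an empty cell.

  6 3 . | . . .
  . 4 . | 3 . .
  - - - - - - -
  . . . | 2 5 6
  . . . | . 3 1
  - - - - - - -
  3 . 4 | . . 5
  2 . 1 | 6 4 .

Step 1. [r2c6∈{2}] r2c6's peers cover all but 2, so r2c6=2.
Step 2. [r1c4∈{1,4,5}] col 4 places 5 nowhere but r1c4. So r1c4=5.
Step 3. [r2c1∈{1,5}] in box 1, 1 fits only at r2c1 ⇒ r2c1=1.
Step 4. [r4c2∈{2,5,6}] 2 has one home in col 2: r4c2 ⇒ r4c2=2.
Step 5. [r4c1∈{4,5}] r4c1 is the only open cell in col 1 admitting 5. So r4c1=5.
Step 6. [r5c4∈{1}] r5c4's peers cover all but 1, so r5c4=1.
Step 7. [r4c4∈{4}] nothing but 4 survives at r4c4. So r4c4=4.
Step 8. [r2c5∈{6}] r2c5's peers cover all but 6 ⇒ r2c5=6.
Step 9. [r2c3∈{5}] r2c3 has the single candidate 5. So r2c3=5.
Step 10. [r3c3∈{3}] nothing but 3 survives at r3c3, so r3c3=3.
Step 11. [r6c2∈{5}] r6c2's peers cover all but 5 ⇒ r6c2=5.
Step 12. [r1c3∈{2}] only 2 remains possible at r1c3. So r1c3=2.
Step 13. [r1c5∈{1}] r1c5 has the single candidate 1 ⇒ r1c5=1.
Step 14. [r5c2∈{6}] r5c2's peers cover all but 6 ⇒ r5c2=6.
Step 15. [r1c6∈{4}] only 4 remains possible at r1c6 ⇒ r1c6=4.
Step 16. [r5c5∈{2}] r5c5 has the single candidate 2, so r5c5=2.
Step 17. [r6c6∈{3}] r6c6 has the single candidate 3, so r6c6=3.
Step 18. [r3c2∈{1}] r3c2's peers cover all but 1, so r3c2=1.
Step 19. [r4c3∈{6}] nothing but 6 survives at r4c3. So r4c3=6.
Step 20. [r3c1∈{4}] r3c1's peers cover all but 4 ⇒ r3c1=4.

Answer: 6 3 2 5 1 4 / 1 4 5 3 6 2 / 4 1 3 2 5 6 / 5 2 6 4 3 1 / 3 6 4 1 2 5 / 2 5 1 6 4 3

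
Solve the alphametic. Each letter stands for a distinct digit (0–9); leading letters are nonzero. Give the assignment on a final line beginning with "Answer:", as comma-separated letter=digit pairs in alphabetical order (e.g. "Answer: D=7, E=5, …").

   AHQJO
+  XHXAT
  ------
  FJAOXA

Step 1. [col 1: O + T ≡ A (mod 10)] no forcing yet in column 1 (carry-in 0); A=4 is free and consistent — try it, so A=4.
Step 2. [F] F is the leading digit of a 6-digit sum of two 5-digit numbers; the final carry is exactly 1 ⇒ F=1.
Step 3. [col 1: O + T ≡ A (mod 10)] no forcing yet in column 1 (carry-in 0); O=8 is free and consistent — try it. So O=8.
Step 4. [col 1: O + T ≡ A (mod 10)] column 1 reads O+T+carry(0)=A with O=8, A=4; with digits 1,4,8 already taken and all letters distinct, the only value for T is 6. So T=6.
Step 5. [col 2: J + A ≡ X (mod 10)] several values work for X in column 2 (J + A ≡ X (mod 10), carry-in 1); try X=5, so X=5.
Step 6. [col 2: J + A ≡ X (mod 10)] column 2: given A=4, X=5, carry-in 1, and digits 1,4,5,6,8 already taken and all letters distinct, J+A≡X (mod 10) forces J=0 ⇒ J=0.
Step 7. [col 3: Q + X ≡ O (mod 10)] column 3 reads Q+X+carry(0)=O with X=5, O=8; with digits 0,1,4,5,6,8 already taken and all letters distinct, the only value for Q is 3 ⇒ Q=3.
Step 8. [col 4: H + H ≡ A (mod 10)] no forcing yet in column 4 (carry-in 0); H=7 is free and consistent — try it, so H=7.

Answer: A=4, F=1, H=7, J=0, O=8, Q=3, T=6, X=5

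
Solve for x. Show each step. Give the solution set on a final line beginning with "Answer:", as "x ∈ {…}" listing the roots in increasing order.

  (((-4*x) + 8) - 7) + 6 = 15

Step 1. [(((-4*x) + 8) - 7) + 6 = 15] subtract 6: x sits inside (… + 6), so sub: ((-4*x) + 8) - 7 = 9.
Step 2. [((-4*x) + 8) - 7 = 9] 7 comes off first (add 7), so sub: (-4*x) + 8 = 16.
Step 3. [(-4*x) + 8 = 16] +8 is outermost — subtract 8 both sides ⇒ sub: -4*x = 8.
Step 4. [-4*x = 8] -4 out front; divide by -4, so div: x = -2.

Answer: x ∈ {-2}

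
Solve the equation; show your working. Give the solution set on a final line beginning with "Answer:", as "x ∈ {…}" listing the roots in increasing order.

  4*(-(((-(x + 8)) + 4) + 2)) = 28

Step 1. [4*(-(((-(x + 8)) + 4) + 2)) = 28] 4 out front; divide by 4 ⇒ div: -(((-(x + 8)) + 4) + 2) = 7.
Step 2. [-(((-(x + 8)) + 4) + 2) = 7] LHS negated; negate both sides. So neg: ((-(x + 8)) + 4) + 2 = -7.
Step 3. [((-(x + 8)) + 4) + 2 = -7] 2 comes off first (subtract 2) ⇒ sub: (-(x + 8)) + 4 = -9.
Step 4. [(-(x + 8)) + 4 = -9] +4 is outermost — subtract 4 both sides, so sub: -(x + 8) = -13.
Step 5. [-(x + 8) = -13] LHS negated; negate both sides ⇒ neg: x + 8 = 13.
Step 6. [x + 8 = 13] +8 is outermost — subtract 8 both sides, so sub: x = 5.

Answer: x ∈ {5}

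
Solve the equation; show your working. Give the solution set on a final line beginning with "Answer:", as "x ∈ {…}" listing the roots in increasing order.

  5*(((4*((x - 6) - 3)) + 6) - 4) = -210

Step 1. [5*(((4*((x - 6) - 3)) + 6) - 4) = -210] 5 out front; divide by 5 ⇒ div: ((4*((x - 6) - 3)) + 6) - 4 = -42.
Step 2. [((4*((x - 6) - 3)) + 6) - 4 = -42] the outer -4 inverts by adding 4, so sub: (4*((x - 6) - 3)) + 6 = -38.
Step 3. [(4*((x - 6) - 3)) + 6 = -38] subtract 6: x sits inside (… + 6) ⇒ sub: 4*((x - 6) - 3) = -44.
Step 4. [4*((x - 6) - 3) = -44] 4·(inner) — divide through by 4, so div: (x - 6) - 3 = -11.
Step 5. [(x - 6) - 3 = -11] add 3: x sits inside (… - 3) ⇒ sub: x - 6 = -8.
Step 6. [x - 6 = -8] peel the -6: add 6 from each side. So sub: x = -2.

Answer: x ∈ {-2}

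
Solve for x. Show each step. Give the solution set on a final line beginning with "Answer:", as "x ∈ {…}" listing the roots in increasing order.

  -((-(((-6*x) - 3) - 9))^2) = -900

Step 1. [-((-(((-6*x) - 3) - 9))^2) = -900] leading − — multiply by −1 ⇒ neg: (-(((-6*x) - 3) - 9))^2 = 900.
Step 2. [(-(((-6*x) - 3) - 9))^2 = 900] 900 ≥ 0, LHS is (·)² — take ±√ ⇒ sqrt: -(((-6*x) - 3) - 9) = 30 or -30.
Step 3. [-(((-6*x) - 3) - 9) = 30 or -30] flip signs both sides, so neg: ((-6*x) - 3) - 9 = -30 or 30.
Step 4. [((-6*x) - 3) - 9 = -30 or 30] 9 comes off first (add 9). So sub: (-6*x) - 3 = -21 or 39.
Step 5. [(-6*x) - 3 = -21 or 39] the outer -3 inverts by adding 3, so sub: -6*x = -18 or 42.
Step 6. [-6*x = -18 or 42] divide by the outer -6, so div: x = 3 or -7.

Answer: x ∈ {-7, 3}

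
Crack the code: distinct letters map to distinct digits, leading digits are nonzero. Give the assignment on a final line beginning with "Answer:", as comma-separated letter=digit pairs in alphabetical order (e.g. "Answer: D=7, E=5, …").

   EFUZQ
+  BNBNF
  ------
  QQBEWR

Step 1. [col 1: Q + F ≡ R (mod 10)] column 1 (Q + F ≡ R (mod 10), carry-in 0) doesn't pin Q yet; pick Q=1 and continue, so Q=1.
Step 2. [col 1: Q + F ≡ R (mod 10)] R=4 is one option consistent with column 1 (Q + F ≡ R (mod 10), carry-in 0) — take it. So R=4.
Step 3. [col 1: Q + F ≡ R (mod 10)] column 1: given Q=1, R=4, carry-in 0, and digits 1,4 already taken and all letters distinct, Q+F≡R (mod 10) forces F=3, so F=3.
Step 4. [col 2: Z + N ≡ W (mod 10)] column 2 (Z + N ≡ W (mod 10), carry-in 0) doesn't pin W yet; pick W=6 and continue ⇒ W=6.
Step 5. [col 2: Z + N ≡ W (mod 10)] column 2 (Z + N ≡ W (mod 10), carry-in 0) doesn't pin Z yet; pick Z=7 and continue. So Z=7.
Step 6. [col 2: Z + N ≡ W (mod 10)] column 2 reads Z+N+carry(0)=W with Z=7, W=6; with digits 1,3,4,6,7 already taken and all letters distinct, the only value for N is 9, so N=9.
Step 7. [col 3: U + B ≡ E (mod 10)] column 3: given nothing yet, carry-in 1, and digits 1,3,4,6,7,9 already taken and all letters distinct, U+B≡E (mod 10) forces E=8, so E=8.
Step 8. [col 3: U + B ≡ E (mod 10)] no forcing yet in column 3 (carry-in 1); U=5 is free and consistent — try it ⇒ U=5.
Step 9. [col 3: U + B ≡ E (mod 10)] column 3 reads U+B+carry(1)=E with U=5, E=8; with digits 1,3,4,5,6,7,8,9 already taken and all letters distinct, the only value for B is 2. So B=2.

Answer: B=2, E=8, F=3, N=9, Q=1, R=4, U=5, W=6, Z=7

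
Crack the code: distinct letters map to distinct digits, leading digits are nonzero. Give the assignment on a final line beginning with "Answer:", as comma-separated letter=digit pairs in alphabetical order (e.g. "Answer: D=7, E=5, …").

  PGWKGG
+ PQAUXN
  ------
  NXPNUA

Step 1. [col 1: G + N ≡ A (mod 10)] no forcing yet in column 1 (carry-in 0); N=7 is free and consistent — try it, so N=7.
Step 2. [col 1: G + N ≡ A (mod 10)] column 1 (G + N ≡ A (mod 10), carry-in 0) doesn't pin A yet; pick A=2 and continue. So A=2.
Step 3. [col 1: G + N ≡ A (mod 10)] in column 1 we have G+N≡A with carry-in 0; given N=7, A=2 and digits 2,7 already taken and all letters distinct, that pins G to 5. So G=5.
Step 4. [col 2: G + X ≡ U (mod 10)] no forcing yet in column 2 (carry-in 1); U=0 is free and consistent — try it. So U=0.
Step 5. [col 2: G + X ≡ U (mod 10)] column 2: given G=5, U=0, carry-in 1, and digits 0,2,5,7 already taken and all letters distinct, G+X≡U (mod 10) forces X=4 ⇒ X=4.
Step 6. [col 3: K + U ≡ N (mod 10)] column 3: given U=0, N=7, carry-in 1, and digits 0,2,4,5,7 already taken and all letters distinct, K+U≡N (mod 10) forces K=6 ⇒ K=6.
Step 7. [col 4: W + A ≡ P (mod 10)] W=1 is one option consistent with column 4 (W + A ≡ P (mod 10), carry-in 0) — take it. So W=1.
Step 8. [col 4: W + A ≡ P (mod 10)] in column 4 we have W+A≡P with carry-in 0; given W=1, A=2 and digits 0,1,2,4,5,6,7 already taken and all letters distinct, that pins P to 3. So P=3.
Step 9. [col 5: G + Q ≡ X (mod 10)] column 5 reads G+Q+carry(0)=X with G=5, X=4; with digits 0,1,2,3,4,5,6,7 already taken and all letters distinct, the only value for Q is 9. So Q=9.

Answer: A=2, G=5, K=6, N=7, P=3, Q=9, U=0, W=1, X=4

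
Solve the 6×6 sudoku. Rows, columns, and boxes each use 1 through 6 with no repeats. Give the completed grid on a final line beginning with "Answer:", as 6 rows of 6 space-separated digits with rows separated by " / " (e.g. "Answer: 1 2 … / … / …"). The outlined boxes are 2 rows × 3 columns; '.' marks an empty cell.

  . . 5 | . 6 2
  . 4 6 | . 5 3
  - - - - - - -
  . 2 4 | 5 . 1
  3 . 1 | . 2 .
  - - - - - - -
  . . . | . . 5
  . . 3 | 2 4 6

Step 1. [r1c1∈{1}] r1c1 is down to just 1. So r1c1=1.
Step 2. [r5c5∈{1,3}] across col 5, 1 lands solely at r5c5 ⇒ r5c5=1.
Step 3. [r5c2∈{6}] r5c2 has the single candidate 6, so r5c2=6.
Step 4. [r2c1∈{2}] nothing but 2 survives at r2c1, so r2c1=2.
Step 5. [r1c4∈{4}] r1c4 is down to just 4, so r1c4=4.
Step 6. [r4c2∈{5}] r4c2's peers cover all but 5 ⇒ r4c2=5.
Step 7. [r4c6∈{4}] r4c6's peers cover all but 4, so r4c6=4.
Step 8. [r3c1∈{6}] nothing but 6 survives at r3c1 ⇒ r3c1=6.
Step 9. [r4c4∈{6}] r4c4 is down to just 6 ⇒ r4c4=6.
Step 10. [r1c2∈{3}] only 3 remains possible at r1c2 ⇒ r1c2=3.
Step 11. [r6c1∈{5}] nothing but 5 survives at r6c1, so r6c1=5.
Step 12. [r5c4∈{3}] r5c4's peers cover all but 3. So r5c4=3.
Step 13. [r3c5∈{3}] only 3 remains possible at r3c5, so r3c5=3.
Step 14. [r6c2∈{1}] nothing but 1 survives at r6c2 ⇒ r6c2=1.
Step 15. [r5c1∈{4}] r5c1's peers cover all but 4 ⇒ r5c1=4.
Step 16. [r5c3∈{2}] only 2 remains possible at r5c3, so r5c3=2.
Step 17. [r2c4∈{1}] only 1 remains possible at r2c4. So r2c4=1.

Answer: 1 3 5 4 6 2 / 2 4 6 1 5 3 / 6 2 4 5 3 1 / 3 5 1 6 2 4 / 4 6 2 3 1 5 / 5 1 3 2 4 6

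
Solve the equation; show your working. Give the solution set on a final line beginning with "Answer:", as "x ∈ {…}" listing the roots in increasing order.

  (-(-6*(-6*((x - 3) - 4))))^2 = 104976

Step 1. [(-(-6*(-6*((x - 3) - 4))))^2 = 104976] 104976 ≥ 0, LHS is (·)² — take ±√. So sqrt: -(-6*(-6*((x - 3) - 4))) = 324 or -324.
Step 2. [-(-6*(-6*((x - 3) - 4))) = 324 or -324] LHS negated; negate both sides ⇒ neg: -6*(-6*((x - 3) - 4)) = -324 or 324.
Step 3. [-6*(-6*((x - 3) - 4)) = -324 or 324] leading coefficient -6: divide by -6. So div: -6*((x - 3) - 4) = 54 or -54.
Step 4. [-6*((x - 3) - 4) = 54 or -54] -6·(inner) — divide through by -6 ⇒ div: (x - 3) - 4 = -9 or 9.
Step 5. [(x - 3) - 4 = -9 or 9] -4 is outermost — add 4 both sides ⇒ sub: x - 3 = -5 or 13.
Step 6. [x - 3 = -5 or 13] peel the -3: add 3 from each side, so sub: x = -2 or 16.

Answer: x ∈ {-2, 16}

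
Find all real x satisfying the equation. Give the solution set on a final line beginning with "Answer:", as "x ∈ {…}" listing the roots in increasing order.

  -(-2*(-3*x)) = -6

Step 1. [-(-2*(-3*x)) = -6] leading − — multiply by −1, so neg: -2*(-3*x) = 6.
Step 2. [-2*(-3*x) = 6] -2·(inner) — divide through by -2, so div: -3*x = -3.
Step 3. [-3*x = -3] LHS = -3·(…); ÷-3 both sides ⇒ div: x = 1.

Answer: x ∈ {1}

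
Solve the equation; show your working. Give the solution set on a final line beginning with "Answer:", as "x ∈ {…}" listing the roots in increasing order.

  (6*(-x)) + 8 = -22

Step 1. [(6*(-x)) + 8 = -22] 8 comes off first (subtract 8). So sub: 6*(-x) = -30.
Step 2. [6*(-x) = -30] 6·(inner) — divide through by 6. So div: -x = -5.
Step 3. [-x = -5] LHS negated; negate both sides ⇒ neg: x = 5.

Answer: x ∈ {5}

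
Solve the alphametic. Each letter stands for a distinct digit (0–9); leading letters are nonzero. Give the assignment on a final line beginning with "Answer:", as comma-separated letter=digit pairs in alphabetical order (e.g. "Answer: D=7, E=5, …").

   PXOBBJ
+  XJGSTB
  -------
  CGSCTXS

Step 1. [C] C is the leading digit of a 7-digit sum of two 6-digit numbers; the final carry is exactly 1 ⇒ C=1.
Step 2. [col 1: J + B ≡ S (mod 10)] column 1 (J + B ≡ S (mod 10), carry-in 0) doesn't pin S yet; pick S=0 and continue. So S=0.
Step 3. [col 1: J + B ≡ S (mod 10)] B=7 is one option consistent with column 1 (J + B ≡ S (mod 10), carry-in 0) — take it. So B=7.
Step 4. [col 1: J + B ≡ S (mod 10)] column 1 reads J+B+carry(0)=S with B=7, S=0; with digits 0,1,7 already taken and all letters distinct, the only value for J is 3. So J=3.
Step 5. [col 2: B + T ≡ X (mod 10)] T=8 is one option consistent with column 2 (B + T ≡ X (mod 10), carry-in 1) — take it ⇒ T=8.
Step 6. [col 2: B + T ≡ X (mod 10)] column 2 reads B+T+carry(1)=X with B=7, T=8; with digits 0,1,3,7,8 already taken and all letters distinct, the only value for X is 6, so X=6.
Step 7. [col 4: O + G ≡ C (mod 10)] no forcing yet in column 4 (carry-in 0); G=2 is free and consistent — try it, so G=2.
Step 8. [col 4: O + G ≡ C (mod 10)] column 4: given G=2, C=1, carry-in 0, and digits 0,1,2,3,6,7,8 already taken and all letters distinct, O+G≡C (mod 10) forces O=9. So O=9.
Step 9. [col 6: P + X ≡ G (mod 10)] from column 6 (X=6, G=2, carry-in 1, digits 0,1,2,3,6,7,8,9 already taken and all letters distinct): P must equal 5. So P=5.

Answer: B=7, C=1, G=2, J=3, O=9, P=5, S=0, T=8, X=6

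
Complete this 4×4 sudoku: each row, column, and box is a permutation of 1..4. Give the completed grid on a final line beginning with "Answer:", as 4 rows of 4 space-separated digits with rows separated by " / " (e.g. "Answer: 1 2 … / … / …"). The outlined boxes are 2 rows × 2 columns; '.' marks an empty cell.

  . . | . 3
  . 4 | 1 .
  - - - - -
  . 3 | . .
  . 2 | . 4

Step 1. [r2c4∈{2}] nothing but 2 survives at r2c4 ⇒ r2c4=2.
Step 2. [r4c1∈{1}] r4c1 is down to just 1 ⇒ r4c1=1.
Step 3. [r3c1∈{4}] r3c1 has the single candidate 4 ⇒ r3c1=4.
Step 4. [r2c1∈{3}] r2c1 has the single candidate 3 ⇒ r2c1=3.
Step 5. [r1c2∈{1}] nothing but 1 survives at r1c2 ⇒ r1c2=1.
Step 6. [r1c1∈{2}] nothing but 2 survives at r1c1 ⇒ r1c1=2.
Step 7. [r3c3∈{2}] r3c3 has the single candidate 2. So r3c3=2.
Step 8. [r3c4∈{1}] r3c4's peers cover all but 1. So r3c4=1.
Step 9. [r1c3∈{4}] r1c3 has the single candidate 4 ⇒ r1c3=4.
Step 10. [r4c3∈{3}] r4c3 has the single candidate 3. So r4c3=3.

Answer: 2 1 4 3 / 3 4 1 2 / 4 3 2 1 / 1 2 3 4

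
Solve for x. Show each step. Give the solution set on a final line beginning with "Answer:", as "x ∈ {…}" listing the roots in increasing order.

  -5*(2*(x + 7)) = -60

Step 1. [-5*(2*(x + 7)) = -60] leading coefficient -5: divide by -5, so div: 2*(x + 7) = 12.
Step 2. [2*(x + 7) = 12] leading coefficient 2: divide by 2 ⇒ div: x + 7 = 6.
Step 3. [x + 7 = 6] peel the +7: subtract 7 from each side ⇒ sub: x = -1.

Answer: x ∈ {-1}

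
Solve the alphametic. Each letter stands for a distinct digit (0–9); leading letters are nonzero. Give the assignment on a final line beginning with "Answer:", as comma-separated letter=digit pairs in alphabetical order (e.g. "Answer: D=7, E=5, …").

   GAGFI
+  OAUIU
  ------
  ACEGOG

Step 1. [col 1: I + U ≡ G (mod 10)] U=9 is one option consistent with column 1 (I + U ≡ G (mod 10), carry-in 0) — take it ⇒ U=9.
Step 2. [col 1: I + U ≡ G (mod 10)] several values work for G in column 1 (I + U ≡ G (mod 10), carry-in 0); try G=7 ⇒ G=7.
Step 3. [col 1: I + U ≡ G (mod 10)] from column 1 (U=9, G=7, carry-in 0, digits 7,9 already taken and all letters distinct): I must equal 8, so I=8.
Step 4. [A] the sum has 6 digits but both addends have 5; that extra leading digit A is the final carry, namely 1 ⇒ A=1.
Step 5. [col 2: F + I ≡ O (mod 10)] no forcing yet in column 2 (carry-in 1); F=6 is free and consistent — try it ⇒ F=6.
Step 6. [col 2: F + I ≡ O (mod 10)] column 2: given F=6, I=8, carry-in 1, and digits 1,6,7,8,9 already taken and all letters distinct, F+I≡O (mod 10) forces O=5, so O=5.
Step 7. [col 4: A + A ≡ E (mod 10)] in column 4 we have A+A≡E with carry-in 1; given A=1 and digits 1,5,6,7,8,9 already taken and all letters distinct, that pins E to 3. So E=3.
Step 8. [col 5: G + O ≡ C (mod 10)] from column 5 (G=7, O=5, carry-in 0, digits 1,3,5,6,7,8,9 already taken and all letters distinct): C must equal 2 ⇒ C=2.

Answer: A=1, C=2, E=3, F=6, G=7, I=8, O=5, U=9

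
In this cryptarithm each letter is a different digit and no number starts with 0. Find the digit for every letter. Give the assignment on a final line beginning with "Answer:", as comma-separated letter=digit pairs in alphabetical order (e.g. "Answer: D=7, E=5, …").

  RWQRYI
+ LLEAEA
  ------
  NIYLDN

Step 1. [col 1: I + A ≡ N (mod 10)] several values work for I in column 1 (I + A ≡ N (mod 10), carry-in 0); try I=4 ⇒ I=4.
Step 2. [col 1: I + A ≡ N (mod 10)] no forcing yet in column 1 (carry-in 0); A=3 is free and consistent — try it. So A=3.
Step 3. [col 1: I + A ≡ N (mod 10)] column 1 reads I+A+carry(0)=N with I=4, A=3; with digits 3,4 already taken and all letters distinct, the only value for N is 7. So N=7.
Step 4. [col 2: Y + E ≡ D (mod 10)] column 2 (Y + E ≡ D (mod 10), carry-in 0) doesn't pin D yet; pick D=0 and continue. So D=0.
Step 5. [col 2: Y + E ≡ D (mod 10)] several values work for Y in column 2 (Y + E ≡ D (mod 10), carry-in 0); try Y=8 ⇒ Y=8.
Step 6. [col 2: Y + E ≡ D (mod 10)] in column 2 we have Y+E≡D with carry-in 0; given Y=8, D=0 and digits 0,3,4,7,8 already taken and all letters distinct, that pins E to 2 ⇒ E=2.
Step 7. [col 3: R + A ≡ L (mod 10)] no forcing yet in column 3 (carry-in 1); R=1 is free and consistent — try it, so R=1.
Step 8. [col 3: R + A ≡ L (mod 10)] from column 3 (R=1, A=3, carry-in 1, digits 0,1,2,3,4,7,8 already taken and all letters distinct): L must equal 5 ⇒ L=5.
Step 9. [col 4: Q + E ≡ Y (mod 10)] from column 4 (E=2, Y=8, carry-in 0, digits 0,1,2,3,4,5,7,8 already taken and all letters distinct): Q must equal 6. So Q=6.
Step 10. [col 5: W + L ≡ I (mod 10)] in column 5 we have W+L≡I with carry-in 0; given L=5, I=4 and digits 0,1,2,3,4,5,6,7,8 already taken and all letters distinct, that pins W to 9 ⇒ W=9.

Answer: A=3, D=0, E=2, I=4, L=5, N=7, Q=6, R=1, W=9, Y=8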